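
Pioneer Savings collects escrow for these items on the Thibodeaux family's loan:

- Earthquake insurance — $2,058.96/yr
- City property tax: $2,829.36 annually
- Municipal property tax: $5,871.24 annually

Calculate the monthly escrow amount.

$896.63

Earthquake insurance — $2,058.96 annually
City property tax — $2,829.36 annually
Municipal property tax — $5,871.24 annually
Annual escrow total = $2,058.96 + $2,829.36 + $5,871.24 = $10,759.56
Monthly escrow = $10,759.56 ÷ 12 = $896.63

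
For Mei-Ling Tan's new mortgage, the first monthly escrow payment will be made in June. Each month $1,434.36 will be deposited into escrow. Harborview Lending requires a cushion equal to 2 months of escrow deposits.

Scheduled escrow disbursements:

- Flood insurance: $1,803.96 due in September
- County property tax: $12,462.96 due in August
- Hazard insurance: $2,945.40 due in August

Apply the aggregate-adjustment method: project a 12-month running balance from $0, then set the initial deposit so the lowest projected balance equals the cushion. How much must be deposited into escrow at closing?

Cushion = 2 × $1,434.36 = $2,868.72
Trial balance (start $0, +$1,434.36 each month, − disbursements):
  Jun: +$1,434.36 → $1,434.36
  Jul: +$1,434.36 → $2,868.72
  Aug: +$1,434.36 − $15,408.36 → -$11,105.28
  Sep: +$1,434.36 − $1,803.96 → -$11,474.88
  Oct: +$1,434.36 → -$10,040.52
  Nov: +$1,434.36 → -$8,606.16
  Dec: +$1,434.36 → -$7,171.80
  Jan: +$1,434.36 → -$5,737.44
  Feb: +$1,434.36 → -$4,303.08
  Mar: +$1,434.36 → -$2,868.72
  Apr: +$1,434.36 → -$1,434.36
  May: +$1,434.36 → $0.00
Lowest trial balance = -$11,474.88 (Sep)
Initial deposit = cushion − low point = $2,868.72 − (-$11,474.88) = $14,343.60

$14,343.60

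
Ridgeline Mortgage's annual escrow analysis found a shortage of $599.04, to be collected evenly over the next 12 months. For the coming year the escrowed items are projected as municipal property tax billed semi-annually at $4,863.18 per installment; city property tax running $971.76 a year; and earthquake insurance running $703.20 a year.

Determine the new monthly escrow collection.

$1,000.03

Municipal property tax — $4,863.18 × 2 = $9,726.36 annually
City property tax — $971.76 annually
Earthquake insurance — $703.20 annually
Total per year = $9,726.36 + $971.76 + $703.20 = $11,401.32
Monthly = $11,401.32 ÷ 12 = $950.11
Monthly shortage recovery: $599.04 / 12 = $49.92
New monthly escrow = $950.11 + $49.92 = $1,000.03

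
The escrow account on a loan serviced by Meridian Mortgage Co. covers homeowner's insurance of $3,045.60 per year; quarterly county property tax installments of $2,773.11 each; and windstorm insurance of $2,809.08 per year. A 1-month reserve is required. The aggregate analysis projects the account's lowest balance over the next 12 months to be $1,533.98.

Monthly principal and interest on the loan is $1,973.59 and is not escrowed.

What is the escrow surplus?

Homeowner's insurance = $3,045.60/yr
County property tax = $2,773.11 × 4 = $11,092.44/yr
Windstorm insurance = $2,809.08/yr
Total annual escrow = $16,947.12
Base monthly escrow = $16,947.12 ÷ 12 = $1,412.26
Required reserve = 1 × $1,412.26 = $1,412.26
Excess over cushion: $1,533.98 − $1,412.26 = $121.72

$121.72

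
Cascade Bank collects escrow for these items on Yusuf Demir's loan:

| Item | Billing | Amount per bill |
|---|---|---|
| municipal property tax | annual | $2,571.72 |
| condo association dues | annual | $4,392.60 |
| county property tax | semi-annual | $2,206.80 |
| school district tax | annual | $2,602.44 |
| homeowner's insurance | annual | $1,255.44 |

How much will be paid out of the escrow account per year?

Municipal property tax: $2,571.72
Condo association dues: $4,392.60
County property tax: $2,206.80 × 2 = $4,413.60
School district tax: $2,602.44
Homeowner's insurance: $1,255.44
Total per year = $2,571.72 + $4,392.60 + $4,413.60 + $2,602.44 + $1,255.44 = $15,235.80

$15,235.80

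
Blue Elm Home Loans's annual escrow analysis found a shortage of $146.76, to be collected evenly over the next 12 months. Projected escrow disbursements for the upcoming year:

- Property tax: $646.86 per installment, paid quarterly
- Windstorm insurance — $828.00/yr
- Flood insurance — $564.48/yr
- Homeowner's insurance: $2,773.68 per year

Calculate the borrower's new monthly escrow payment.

Property tax — $646.86 × 4 = $2,587.44 per year
Windstorm insurance — $828.00 per year
Flood insurance — $564.48 per year
Homeowner's insurance — $2,773.68 per year
Total annual escrow = $6,753.60
Monthly = $6,753.60 / 12 = $562.80
Monthly shortage recovery: $146.76 / 12 = $12.23
Adjusted monthly = $562.80 + $12.23 = $575.03

$575.03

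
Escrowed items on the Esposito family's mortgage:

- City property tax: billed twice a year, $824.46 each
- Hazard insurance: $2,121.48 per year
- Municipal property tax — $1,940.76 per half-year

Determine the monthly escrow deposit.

$637.66

City property tax = $824.46 × 2 = $1,648.92/yr
Hazard insurance = $2,121.48/yr
Municipal property tax = $1,940.76 × 2 = $3,881.52/yr
Annual escrow total = $7,651.92
Monthly escrow = $7,651.92 / 12 = $637.66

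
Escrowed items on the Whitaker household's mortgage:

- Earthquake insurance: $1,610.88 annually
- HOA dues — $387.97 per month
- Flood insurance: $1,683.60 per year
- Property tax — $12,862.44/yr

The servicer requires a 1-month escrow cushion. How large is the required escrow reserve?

Earthquake insurance: $1,610.88
HOA dues: $387.97 × 12 = $4,655.64
Flood insurance: $1,683.60
Property tax: $12,862.44
Annual escrow total = $20,812.56
Monthly escrow = $20,812.56 / 12 = $1,734.38
Cushion = 1 × $1,734.38 = $1,734.38

$1,734.38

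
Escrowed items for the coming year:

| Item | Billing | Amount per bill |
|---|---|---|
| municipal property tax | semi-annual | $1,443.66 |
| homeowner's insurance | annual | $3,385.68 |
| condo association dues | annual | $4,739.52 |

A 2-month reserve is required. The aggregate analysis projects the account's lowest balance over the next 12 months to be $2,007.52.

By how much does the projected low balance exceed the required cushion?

$172.10

Municipal property tax — $1,443.66 × 2 = $2,887.32
Homeowner's insurance — $3,385.68
Condo association dues — $4,739.52
Total annual escrow = $11,012.52
Base monthly escrow = $11,012.52 ÷ 12 = $917.71
Required reserve = 2 × $917.71 = $1,835.42
Excess over cushion: $2,007.52 − $1,835.42 = $172.10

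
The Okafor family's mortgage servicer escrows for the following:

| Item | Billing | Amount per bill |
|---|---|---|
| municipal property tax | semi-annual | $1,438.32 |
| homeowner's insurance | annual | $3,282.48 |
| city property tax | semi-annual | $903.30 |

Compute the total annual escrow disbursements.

Municipal property tax: $1,438.32 × 2 = $2,876.64/yr
Homeowner's insurance: $3,282.48/yr
City property tax: $903.30 × 2 = $1,806.60/yr
Total per year = $7,965.72

$7,965.72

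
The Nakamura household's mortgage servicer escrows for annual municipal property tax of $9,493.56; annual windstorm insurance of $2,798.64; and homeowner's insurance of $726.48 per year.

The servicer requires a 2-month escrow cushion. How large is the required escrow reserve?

Municipal property tax = $9,493.56
Windstorm insurance = $2,798.64
Homeowner's insurance = $726.48
Total per year = $9,493.56 + $2,798.64 + $726.48 = $13,018.68
Monthly escrow = $13,018.68 / 12 = $1,084.89
Required cushion = 2 × $1,084.89 = $2,169.78

$2,169.78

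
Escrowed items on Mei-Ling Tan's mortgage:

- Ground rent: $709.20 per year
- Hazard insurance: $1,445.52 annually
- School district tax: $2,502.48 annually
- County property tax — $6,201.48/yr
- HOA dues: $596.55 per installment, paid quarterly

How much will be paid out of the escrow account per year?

Ground rent = $709.20 annually
Hazard insurance = $1,445.52 annually
School district tax = $2,502.48 annually
County property tax = $6,201.48 annually
HOA dues = $596.55 × 4 = $2,386.20 annually
Total per year = $13,244.88

$13,244.88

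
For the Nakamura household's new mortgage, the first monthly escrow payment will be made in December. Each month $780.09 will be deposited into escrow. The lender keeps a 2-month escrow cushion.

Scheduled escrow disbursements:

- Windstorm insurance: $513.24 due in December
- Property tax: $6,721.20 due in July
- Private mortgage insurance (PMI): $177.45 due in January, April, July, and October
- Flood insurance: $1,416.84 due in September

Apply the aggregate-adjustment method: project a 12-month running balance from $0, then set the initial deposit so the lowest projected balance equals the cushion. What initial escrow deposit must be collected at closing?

$3,086.25

Cushion = 2 × $780.09 = $1,560.18
Trial balance (start $0, +$780.09 each month, − disbursements):
  Dec: +$780.09 − $513.24 → $266.85
  Jan: +$780.09 − $177.45 → $869.49
  Feb: +$780.09 → $1,649.58
  Mar: +$780.09 → $2,429.67
  Apr: +$780.09 − $177.45 → $3,032.31
  May: +$780.09 → $3,812.40
  Jun: +$780.09 → $4,592.49
  Jul: +$780.09 − $6,898.65 → -$1,526.07
  Aug: +$780.09 → -$745.98
  Sep: +$780.09 − $1,416.84 → -$1,382.73
  Oct: +$780.09 − $177.45 → -$780.09
  Nov: +$780.09 → $0.00
Lowest trial balance = -$1,526.07 (Jul)
Initial deposit = cushion − low point = $1,560.18 − (-$1,526.07) = $3,086.25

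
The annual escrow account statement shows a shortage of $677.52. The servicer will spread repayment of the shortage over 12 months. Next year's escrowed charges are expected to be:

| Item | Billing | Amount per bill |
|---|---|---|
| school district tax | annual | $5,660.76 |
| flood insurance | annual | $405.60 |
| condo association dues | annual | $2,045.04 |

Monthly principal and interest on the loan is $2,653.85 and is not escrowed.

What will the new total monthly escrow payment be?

School district tax — $5,660.76
Flood insurance — $405.60
Condo association dues — $2,045.04
Annual escrow total = $5,660.76 + $405.60 + $2,045.04 = $8,111.40
Per month = $8,111.40 / 12 = $675.95
Shortage per month = $677.52 ÷ 12 = $56.46
New monthly escrow = $675.95 + $56.46 = $732.41

$732.41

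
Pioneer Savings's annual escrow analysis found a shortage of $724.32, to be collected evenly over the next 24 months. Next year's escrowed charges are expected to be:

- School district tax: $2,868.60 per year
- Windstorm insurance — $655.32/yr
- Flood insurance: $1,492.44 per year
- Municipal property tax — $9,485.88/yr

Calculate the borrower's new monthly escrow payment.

School district tax: $2,868.60
Windstorm insurance: $655.32
Flood insurance: $1,492.44
Municipal property tax: $9,485.88
Total per year = $2,868.60 + $655.32 + $1,492.44 + $9,485.88 = $14,502.24
Per month = $14,502.24 / 12 = $1,208.52
Shortage per month = $724.32 / 24 = $30.18
Adjusted monthly = $1,208.52 + $30.18 = $1,238.70

$1,238.70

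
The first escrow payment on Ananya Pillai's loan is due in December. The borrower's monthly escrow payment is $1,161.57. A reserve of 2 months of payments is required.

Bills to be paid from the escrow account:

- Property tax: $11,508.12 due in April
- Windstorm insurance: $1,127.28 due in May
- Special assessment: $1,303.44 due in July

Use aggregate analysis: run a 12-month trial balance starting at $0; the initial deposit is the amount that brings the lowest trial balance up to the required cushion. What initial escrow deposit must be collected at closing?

$8,023.41

Cushion = 2 × $1,161.57 = $2,323.14
Trial balance (start $0, +$1,161.57 each month, − disbursements):
  Dec: +$1,161.57 → $1,161.57
  Jan: +$1,161.57 → $2,323.14
  Feb: +$1,161.57 → $3,484.71
  Mar: +$1,161.57 → $4,646.28
  Apr: +$1,161.57 − $11,508.12 → -$5,700.27
  May: +$1,161.57 − $1,127.28 → -$5,665.98
  Jun: +$1,161.57 → -$4,504.41
  Jul: +$1,161.57 − $1,303.44 → -$4,646.28
  Aug: +$1,161.57 → -$3,484.71
  Sep: +$1,161.57 → -$2,323.14
  Oct: +$1,161.57 → -$1,161.57
  Nov: +$1,161.57 → $0.00
Lowest trial balance = -$5,700.27 (Apr)
Initial deposit = cushion − low point = $2,323.14 − (-$5,700.27) = $8,023.41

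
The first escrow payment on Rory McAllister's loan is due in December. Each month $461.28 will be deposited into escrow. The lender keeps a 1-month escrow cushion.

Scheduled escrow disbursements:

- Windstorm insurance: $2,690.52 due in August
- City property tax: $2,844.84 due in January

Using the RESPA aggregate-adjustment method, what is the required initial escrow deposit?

Cushion = 1 × $461.28 = $461.28
Trial balance (start $0, +$461.28 each month, − disbursements):
  Dec: +$461.28 → $461.28
  Jan: +$461.28 − $2,844.84 → -$1,922.28
  Feb: +$461.28 → -$1,461.00
  Mar: +$461.28 → -$999.72
  Apr: +$461.28 → -$538.44
  May: +$461.28 → -$77.16
  Jun: +$461.28 → $384.12
  Jul: +$461.28 → $845.40
  Aug: +$461.28 − $2,690.52 → -$1,383.84
  Sep: +$461.28 → -$922.56
  Oct: +$461.28 → -$461.28
  Nov: +$461.28 → $0.00
Lowest trial balance = -$1,922.28 (Jan)
Initial deposit = cushion − low point = $461.28 − (-$1,922.28) = $2,383.56

$2,383.56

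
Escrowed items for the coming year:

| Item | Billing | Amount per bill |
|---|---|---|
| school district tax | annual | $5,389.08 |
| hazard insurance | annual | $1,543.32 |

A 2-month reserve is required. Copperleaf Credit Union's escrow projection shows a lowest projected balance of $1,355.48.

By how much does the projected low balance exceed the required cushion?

$200.08

School district tax: $5,389.08/yr
Hazard insurance: $1,543.32/yr
Combined annual = $5,389.08 + $1,543.32 = $6,932.40
Monthly escrow = $6,932.40 ÷ 12 = $577.70
Cushion = 2 × $577.70 = $1,155.40
Surplus = $1,355.48 − $1,155.40 = $200.08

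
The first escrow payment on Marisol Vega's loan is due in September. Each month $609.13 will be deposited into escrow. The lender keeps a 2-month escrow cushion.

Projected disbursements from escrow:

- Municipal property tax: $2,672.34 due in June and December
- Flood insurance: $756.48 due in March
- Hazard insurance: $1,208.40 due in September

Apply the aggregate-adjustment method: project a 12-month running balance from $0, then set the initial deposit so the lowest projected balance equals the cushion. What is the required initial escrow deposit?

Cushion = 2 × $609.13 = $1,218.26
Trial balance (start $0, +$609.13 each month, − disbursements):
  Sep: +$609.13 − $1,208.40 → -$599.27
  Oct: +$609.13 → $9.86
  Nov: +$609.13 → $618.99
  Dec: +$609.13 − $2,672.34 → -$1,444.22
  Jan: +$609.13 → -$835.09
  Feb: +$609.13 → -$225.96
  Mar: +$609.13 − $756.48 → -$373.31
  Apr: +$609.13 → $235.82
  May: +$609.13 → $844.95
  Jun: +$609.13 − $2,672.34 → -$1,218.26
  Jul: +$609.13 → -$609.13
  Aug: +$609.13 → $0.00
Lowest trial balance = -$1,444.22 (Dec)
Initial deposit = cushion − low point = $1,218.26 − (-$1,444.22) = $2,662.48

$2,662.48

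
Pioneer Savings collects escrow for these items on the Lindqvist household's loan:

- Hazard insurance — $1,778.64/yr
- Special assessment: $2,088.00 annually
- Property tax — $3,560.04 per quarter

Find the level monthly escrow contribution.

Hazard insurance = $1,778.64/yr
Special assessment = $2,088.00/yr
Property tax = $3,560.04 × 4 = $14,240.16/yr
Combined annual = $18,106.80
Monthly escrow = $18,106.80 / 12 = $1,508.90

$1,508.90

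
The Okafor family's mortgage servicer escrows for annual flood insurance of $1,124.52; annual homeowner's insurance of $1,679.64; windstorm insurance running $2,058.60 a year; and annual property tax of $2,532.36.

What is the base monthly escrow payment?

Flood insurance — $1,124.52 annually
Homeowner's insurance — $1,679.64 annually
Windstorm insurance — $2,058.60 annually
Property tax — $2,532.36 annually
Total per year = $7,395.12
Base monthly escrow = $7,395.12 ÷ 12 = $616.26

$616.26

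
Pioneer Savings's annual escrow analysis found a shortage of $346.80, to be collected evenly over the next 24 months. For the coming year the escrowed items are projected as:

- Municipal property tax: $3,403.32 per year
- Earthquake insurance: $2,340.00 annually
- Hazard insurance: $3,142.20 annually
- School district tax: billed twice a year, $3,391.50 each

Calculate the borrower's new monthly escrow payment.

$1,320.16

Municipal property tax = $3,403.32 per year
Earthquake insurance = $2,340.00 per year
Hazard insurance = $3,142.20 per year
School district tax = $3,391.50 × 2 = $6,783.00 per year
Combined annual = $3,403.32 + $2,340.00 + $3,142.20 + $6,783.00 = $15,668.52
Monthly = $15,668.52 / 12 = $1,305.71
Monthly shortage recovery: $346.80 ÷ 24 = $14.45
New monthly escrow = $1,305.71 + $14.45 = $1,320.16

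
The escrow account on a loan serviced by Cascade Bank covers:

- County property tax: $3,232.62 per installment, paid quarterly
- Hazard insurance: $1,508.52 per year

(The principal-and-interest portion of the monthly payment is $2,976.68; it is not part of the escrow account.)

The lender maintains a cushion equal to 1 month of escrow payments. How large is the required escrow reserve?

$1,203.25

County property tax — $3,232.62 × 4 = $12,930.48 annually
Hazard insurance — $1,508.52 annually
Yearly total = $12,930.48 + $1,508.52 = $14,439.00
Per month = $14,439.00 / 12 = $1,203.25
Cushion = 1 × $1,203.25 = $1,203.25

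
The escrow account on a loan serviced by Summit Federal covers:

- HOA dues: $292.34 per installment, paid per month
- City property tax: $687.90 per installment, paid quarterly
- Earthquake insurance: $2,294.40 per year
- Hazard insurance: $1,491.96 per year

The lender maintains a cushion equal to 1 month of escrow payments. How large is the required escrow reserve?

$837.17

HOA dues — $292.34 × 12 = $3,508.08/yr
City property tax — $687.90 × 4 = $2,751.60/yr
Earthquake insurance — $2,294.40/yr
Hazard insurance — $1,491.96/yr
Yearly total = $10,046.04
Per month = $10,046.04 / 12 = $837.17
Required cushion = 1 × $837.17 = $837.17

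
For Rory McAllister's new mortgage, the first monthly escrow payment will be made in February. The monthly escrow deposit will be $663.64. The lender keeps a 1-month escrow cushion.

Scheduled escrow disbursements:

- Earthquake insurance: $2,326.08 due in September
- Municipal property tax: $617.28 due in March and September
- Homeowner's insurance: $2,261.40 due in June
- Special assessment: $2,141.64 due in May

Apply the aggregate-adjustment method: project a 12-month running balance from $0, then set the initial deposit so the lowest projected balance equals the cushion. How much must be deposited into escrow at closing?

Cushion = 1 × $663.64 = $663.64
Trial balance (start $0, +$663.64 each month, − disbursements):
  Feb: +$663.64 → $663.64
  Mar: +$663.64 − $617.28 → $710.00
  Apr: +$663.64 → $1,373.64
  May: +$663.64 − $2,141.64 → -$104.36
  Jun: +$663.64 − $2,261.40 → -$1,702.12
  Jul: +$663.64 → -$1,038.48
  Aug: +$663.64 → -$374.84
  Sep: +$663.64 − $2,943.36 → -$2,654.56
  Oct: +$663.64 → -$1,990.92
  Nov: +$663.64 → -$1,327.28
  Dec: +$663.64 → -$663.64
  Jan: +$663.64 → $0.00
Lowest trial balance = -$2,654.56 (Sep)
Initial deposit = cushion − low point = $663.64 − (-$2,654.56) = $3,318.20

$3,318.20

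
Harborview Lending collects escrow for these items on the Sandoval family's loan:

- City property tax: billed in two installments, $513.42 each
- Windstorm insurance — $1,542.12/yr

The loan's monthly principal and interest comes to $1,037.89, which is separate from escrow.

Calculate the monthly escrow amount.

City property tax — $513.42 × 2 = $1,026.84
Windstorm insurance — $1,542.12
Combined annual = $1,026.84 + $1,542.12 = $2,568.96
Base monthly escrow = $2,568.96 ÷ 12 = $214.08

$214.08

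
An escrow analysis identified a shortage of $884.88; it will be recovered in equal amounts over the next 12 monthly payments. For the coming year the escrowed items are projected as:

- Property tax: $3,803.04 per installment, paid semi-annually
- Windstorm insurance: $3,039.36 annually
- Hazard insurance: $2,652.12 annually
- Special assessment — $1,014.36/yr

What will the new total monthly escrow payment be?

Property tax = $3,803.04 × 2 = $7,606.08 annually
Windstorm insurance = $3,039.36 annually
Hazard insurance = $2,652.12 annually
Special assessment = $1,014.36 annually
Yearly total = $7,606.08 + $3,039.36 + $2,652.12 + $1,014.36 = $14,311.92
Per month = $14,311.92 ÷ 12 = $1,192.66
Monthly shortage recovery: $884.88 ÷ 12 = $73.74
Adjusted monthly = $1,192.66 + $73.74 = $1,266.40

$1,266.40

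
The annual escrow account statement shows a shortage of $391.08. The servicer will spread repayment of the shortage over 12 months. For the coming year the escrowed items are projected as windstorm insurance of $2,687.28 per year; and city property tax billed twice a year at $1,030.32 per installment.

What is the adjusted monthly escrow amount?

$428.25

Windstorm insurance: $2,687.28/yr
City property tax: $1,030.32 × 2 = $2,060.64/yr
Total annual escrow = $2,687.28 + $2,060.64 = $4,747.92
Monthly = $4,747.92 ÷ 12 = $395.66
Shortage spread = $391.08 / 12 = $32.59/mo
Adjusted monthly = $395.66 + $32.59 = $428.25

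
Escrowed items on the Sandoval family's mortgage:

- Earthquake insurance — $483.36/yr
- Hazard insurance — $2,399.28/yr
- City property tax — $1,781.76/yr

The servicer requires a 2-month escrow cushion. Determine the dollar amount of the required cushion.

$777.40

Earthquake insurance — $483.36
Hazard insurance — $2,399.28
City property tax — $1,781.76
Total annual escrow = $483.36 + $2,399.28 + $1,781.76 = $4,664.40
Base monthly escrow = $4,664.40 ÷ 12 = $388.70
Required cushion = 2 × $388.70 = $777.40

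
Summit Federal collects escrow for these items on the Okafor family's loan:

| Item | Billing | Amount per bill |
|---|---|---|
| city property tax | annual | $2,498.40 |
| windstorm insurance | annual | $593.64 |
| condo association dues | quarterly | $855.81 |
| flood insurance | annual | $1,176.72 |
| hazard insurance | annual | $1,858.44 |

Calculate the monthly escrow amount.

City property tax = $2,498.40
Windstorm insurance = $593.64
Condo association dues = $855.81 × 4 = $3,423.24
Flood insurance = $1,176.72
Hazard insurance = $1,858.44
Total per year = $9,550.44
Monthly escrow = $9,550.44 ÷ 12 = $795.87

$795.87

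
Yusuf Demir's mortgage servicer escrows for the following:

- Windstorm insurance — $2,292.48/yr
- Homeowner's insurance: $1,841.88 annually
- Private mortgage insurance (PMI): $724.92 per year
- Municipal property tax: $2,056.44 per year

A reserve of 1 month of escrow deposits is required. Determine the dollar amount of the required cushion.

$576.31

Windstorm insurance = $2,292.48
Homeowner's insurance = $1,841.88
Private mortgage insurance (PMI) = $724.92
Municipal property tax = $2,056.44
Annual escrow total = $6,915.72
Per month = $6,915.72 / 12 = $576.31
Cushion = 1 × $576.31 = $576.31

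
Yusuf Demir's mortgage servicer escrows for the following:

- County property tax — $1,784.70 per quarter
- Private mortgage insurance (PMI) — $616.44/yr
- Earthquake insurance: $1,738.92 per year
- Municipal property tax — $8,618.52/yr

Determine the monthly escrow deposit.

$1,509.39

County property tax = $1,784.70 × 4 = $7,138.80
Private mortgage insurance (PMI) = $616.44
Earthquake insurance = $1,738.92
Municipal property tax = $8,618.52
Total annual escrow = $7,138.80 + $616.44 + $1,738.92 + $8,618.52 = $18,112.68
Monthly escrow = $18,112.68 / 12 = $1,509.39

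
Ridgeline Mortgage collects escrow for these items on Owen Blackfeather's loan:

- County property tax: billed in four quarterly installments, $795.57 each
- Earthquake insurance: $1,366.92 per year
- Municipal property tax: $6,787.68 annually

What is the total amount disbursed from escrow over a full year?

County property tax = $795.57 × 4 = $3,182.28
Earthquake insurance = $1,366.92
Municipal property tax = $6,787.68
Annual escrow total = $3,182.28 + $1,366.92 + $6,787.68 = $11,336.88

$11,336.88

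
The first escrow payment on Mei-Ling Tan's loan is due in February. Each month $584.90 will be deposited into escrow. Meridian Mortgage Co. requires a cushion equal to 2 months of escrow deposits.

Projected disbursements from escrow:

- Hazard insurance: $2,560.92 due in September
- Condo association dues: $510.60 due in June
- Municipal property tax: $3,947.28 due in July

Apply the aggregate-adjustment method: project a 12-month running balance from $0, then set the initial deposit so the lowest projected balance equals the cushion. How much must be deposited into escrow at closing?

Cushion = 2 × $584.90 = $1,169.80
Trial balance (start $0, +$584.90 each month, − disbursements):
  Feb: +$584.90 → $584.90
  Mar: +$584.90 → $1,169.80
  Apr: +$584.90 → $1,754.70
  May: +$584.90 → $2,339.60
  Jun: +$584.90 − $510.60 → $2,413.90
  Jul: +$584.90 − $3,947.28 → -$948.48
  Aug: +$584.90 → -$363.58
  Sep: +$584.90 − $2,560.92 → -$2,339.60
  Oct: +$584.90 → -$1,754.70
  Nov: +$584.90 → -$1,169.80
  Dec: +$584.90 → -$584.90
  Jan: +$584.90 → $0.00
Lowest trial balance = -$2,339.60 (Sep)
Initial deposit = cushion − low point = $1,169.80 − (-$2,339.60) = $3,509.40

$3,509.40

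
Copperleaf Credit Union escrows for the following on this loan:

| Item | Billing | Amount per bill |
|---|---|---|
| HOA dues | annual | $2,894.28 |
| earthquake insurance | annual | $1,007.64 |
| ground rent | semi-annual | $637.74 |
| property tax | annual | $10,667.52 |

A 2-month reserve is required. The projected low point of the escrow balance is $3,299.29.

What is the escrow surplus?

$658.47

HOA dues: $2,894.28 annually
Earthquake insurance: $1,007.64 annually
Ground rent: $637.74 × 2 = $1,275.48 annually
Property tax: $10,667.52 annually
Total annual escrow = $15,844.92
Monthly = $15,844.92 / 12 = $1,320.41
Cushion = 2 × $1,320.41 = $2,640.82
Excess over cushion: $3,299.29 − $2,640.82 = $658.47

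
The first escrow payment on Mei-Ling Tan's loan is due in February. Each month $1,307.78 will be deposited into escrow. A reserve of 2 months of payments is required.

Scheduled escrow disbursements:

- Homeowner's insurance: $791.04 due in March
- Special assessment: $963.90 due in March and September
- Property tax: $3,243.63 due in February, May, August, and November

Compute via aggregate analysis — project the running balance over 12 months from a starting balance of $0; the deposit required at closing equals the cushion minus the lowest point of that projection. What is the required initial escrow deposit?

Cushion = 2 × $1,307.78 = $2,615.56
Trial balance (start $0, +$1,307.78 each month, − disbursements):
  Feb: +$1,307.78 − $3,243.63 → -$1,935.85
  Mar: +$1,307.78 − $1,754.94 → -$2,383.01
  Apr: +$1,307.78 → -$1,075.23
  May: +$1,307.78 − $3,243.63 → -$3,011.08
  Jun: +$1,307.78 → -$1,703.30
  Jul: +$1,307.78 → -$395.52
  Aug: +$1,307.78 − $3,243.63 → -$2,331.37
  Sep: +$1,307.78 − $963.90 → -$1,987.49
  Oct: +$1,307.78 → -$679.71
  Nov: +$1,307.78 − $3,243.63 → -$2,615.56
  Dec: +$1,307.78 → -$1,307.78
  Jan: +$1,307.78 → $0.00
Lowest trial balance = -$3,011.08 (May)
Initial deposit = cushion − low point = $2,615.56 − (-$3,011.08) = $5,626.64

$5,626.64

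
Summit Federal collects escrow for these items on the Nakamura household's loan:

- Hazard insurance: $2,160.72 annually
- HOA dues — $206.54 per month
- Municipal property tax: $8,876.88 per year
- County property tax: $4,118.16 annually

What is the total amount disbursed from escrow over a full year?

$17,634.24

Hazard insurance = $2,160.72 per year
HOA dues = $206.54 × 12 = $2,478.48 per year
Municipal property tax = $8,876.88 per year
County property tax = $4,118.16 per year
Annual escrow total = $17,634.24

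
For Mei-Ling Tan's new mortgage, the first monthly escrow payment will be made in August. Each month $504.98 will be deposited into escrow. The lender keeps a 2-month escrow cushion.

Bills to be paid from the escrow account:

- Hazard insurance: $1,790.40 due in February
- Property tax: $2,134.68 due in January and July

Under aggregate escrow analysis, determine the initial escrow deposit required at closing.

Cushion = 2 × $504.98 = $1,009.96
Trial balance (start $0, +$504.98 each month, − disbursements):
  Aug: +$504.98 → $504.98
  Sep: +$504.98 → $1,009.96
  Oct: +$504.98 → $1,514.94
  Nov: +$504.98 → $2,019.92
  Dec: +$504.98 → $2,524.90
  Jan: +$504.98 − $2,134.68 → $895.20
  Feb: +$504.98 − $1,790.40 → -$390.22
  Mar: +$504.98 → $114.76
  Apr: +$504.98 → $619.74
  May: +$504.98 → $1,124.72
  Jun: +$504.98 → $1,629.70
  Jul: +$504.98 − $2,134.68 → $0.00
Lowest trial balance = -$390.22 (Feb)
Initial deposit = cushion − low point = $1,009.96 − (-$390.22) = $1,400.18

$1,400.18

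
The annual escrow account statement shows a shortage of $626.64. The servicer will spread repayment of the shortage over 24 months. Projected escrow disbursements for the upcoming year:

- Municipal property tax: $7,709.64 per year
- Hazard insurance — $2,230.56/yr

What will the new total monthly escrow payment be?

Municipal property tax — $7,709.64/yr
Hazard insurance — $2,230.56/yr
Combined annual = $7,709.64 + $2,230.56 = $9,940.20
Monthly = $9,940.20 ÷ 12 = $828.35
Shortage per month = $626.64 / 24 = $26.11
New monthly escrow = $828.35 + $26.11 = $854.46

$854.46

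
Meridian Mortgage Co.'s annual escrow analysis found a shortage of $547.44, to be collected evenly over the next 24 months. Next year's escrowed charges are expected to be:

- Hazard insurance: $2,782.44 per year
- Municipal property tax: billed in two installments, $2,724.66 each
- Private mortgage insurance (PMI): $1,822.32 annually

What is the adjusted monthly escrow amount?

$860.65

Hazard insurance — $2,782.44
Municipal property tax — $2,724.66 × 2 = $5,449.32
Private mortgage insurance (PMI) — $1,822.32
Total per year = $2,782.44 + $5,449.32 + $1,822.32 = $10,054.08
Monthly = $10,054.08 ÷ 12 = $837.84
Monthly shortage recovery: $547.44 / 24 = $22.81
Adjusted monthly = $837.84 + $22.81 = $860.65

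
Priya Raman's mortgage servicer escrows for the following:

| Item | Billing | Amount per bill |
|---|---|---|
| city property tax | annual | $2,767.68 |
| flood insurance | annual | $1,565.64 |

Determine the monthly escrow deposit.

City property tax: $2,767.68/yr
Flood insurance: $1,565.64/yr
Total per year = $2,767.68 + $1,565.64 = $4,333.32
Per month = $4,333.32 ÷ 12 = $361.11

$361.11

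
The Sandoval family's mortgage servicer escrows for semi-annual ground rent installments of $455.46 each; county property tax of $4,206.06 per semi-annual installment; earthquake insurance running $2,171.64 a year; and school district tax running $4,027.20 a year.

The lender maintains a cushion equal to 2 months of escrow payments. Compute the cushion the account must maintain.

Ground rent — $455.46 × 2 = $910.92/yr
County property tax — $4,206.06 × 2 = $8,412.12/yr
Earthquake insurance — $2,171.64/yr
School district tax — $4,027.20/yr
Total per year = $910.92 + $8,412.12 + $2,171.64 + $4,027.20 = $15,521.88
Monthly escrow = $15,521.88 ÷ 12 = $1,293.49
Reserve = 2 × $1,293.49 = $2,586.98

$2,586.98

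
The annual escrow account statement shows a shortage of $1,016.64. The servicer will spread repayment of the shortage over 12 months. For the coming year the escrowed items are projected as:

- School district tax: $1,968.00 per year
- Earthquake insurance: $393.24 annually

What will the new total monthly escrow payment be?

School district tax — $1,968.00/yr
Earthquake insurance — $393.24/yr
Total annual escrow = $2,361.24
Monthly = $2,361.24 / 12 = $196.77
Monthly shortage recovery: $1,016.64 / 12 = $84.72
Adjusted monthly = $196.77 + $84.72 = $281.49

$281.49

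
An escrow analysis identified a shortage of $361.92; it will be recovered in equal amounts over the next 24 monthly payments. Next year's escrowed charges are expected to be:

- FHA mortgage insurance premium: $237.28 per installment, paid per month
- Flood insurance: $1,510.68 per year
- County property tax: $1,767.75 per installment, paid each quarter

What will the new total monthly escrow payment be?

$967.50

FHA mortgage insurance premium: $237.28 × 12 = $2,847.36/yr
Flood insurance: $1,510.68/yr
County property tax: $1,767.75 × 4 = $7,071.00/yr
Total annual escrow = $2,847.36 + $1,510.68 + $7,071.00 = $11,429.04
Monthly escrow = $11,429.04 ÷ 12 = $952.42
Shortage spread = $361.92 ÷ 24 = $15.08/mo
New monthly escrow = $952.42 + $15.08 = $967.50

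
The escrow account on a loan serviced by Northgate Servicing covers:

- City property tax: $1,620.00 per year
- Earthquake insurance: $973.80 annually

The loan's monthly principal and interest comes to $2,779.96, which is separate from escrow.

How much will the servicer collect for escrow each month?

$216.15

City property tax: $1,620.00/yr
Earthquake insurance: $973.80/yr
Total per year = $2,593.80
Per month = $2,593.80 / 12 = $216.15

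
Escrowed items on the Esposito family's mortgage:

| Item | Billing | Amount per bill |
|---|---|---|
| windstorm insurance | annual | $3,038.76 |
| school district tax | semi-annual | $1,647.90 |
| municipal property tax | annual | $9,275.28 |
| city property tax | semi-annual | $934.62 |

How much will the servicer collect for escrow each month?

Windstorm insurance: $3,038.76 annually
School district tax: $1,647.90 × 2 = $3,295.80 annually
Municipal property tax: $9,275.28 annually
City property tax: $934.62 × 2 = $1,869.24 annually
Yearly total = $3,038.76 + $3,295.80 + $9,275.28 + $1,869.24 = $17,479.08
Monthly = $17,479.08 ÷ 12 = $1,456.59

$1,456.59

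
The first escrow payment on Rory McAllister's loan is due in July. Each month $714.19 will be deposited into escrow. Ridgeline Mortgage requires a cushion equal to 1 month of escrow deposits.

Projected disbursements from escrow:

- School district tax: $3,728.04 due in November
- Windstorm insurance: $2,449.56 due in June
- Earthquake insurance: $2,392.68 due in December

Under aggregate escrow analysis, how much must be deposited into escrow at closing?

Cushion = 1 × $714.19 = $714.19
Trial balance (start $0, +$714.19 each month, − disbursements):
  Jul: +$714.19 → $714.19
  Aug: +$714.19 → $1,428.38
  Sep: +$714.19 → $2,142.57
  Oct: +$714.19 → $2,856.76
  Nov: +$714.19 − $3,728.04 → -$157.09
  Dec: +$714.19 − $2,392.68 → -$1,835.58
  Jan: +$714.19 → -$1,121.39
  Feb: +$714.19 → -$407.20
  Mar: +$714.19 → $306.99
  Apr: +$714.19 → $1,021.18
  May: +$714.19 → $1,735.37
  Jun: +$714.19 − $2,449.56 → $0.00
Lowest trial balance = -$1,835.58 (Dec)
Initial deposit = cushion − low point = $714.19 − (-$1,835.58) = $2,549.77

$2,549.77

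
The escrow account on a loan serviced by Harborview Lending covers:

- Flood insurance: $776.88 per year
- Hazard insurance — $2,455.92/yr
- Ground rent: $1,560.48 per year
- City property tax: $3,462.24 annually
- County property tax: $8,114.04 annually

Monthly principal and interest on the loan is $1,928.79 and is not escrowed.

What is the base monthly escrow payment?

$1,364.13

Flood insurance = $776.88/yr
Hazard insurance = $2,455.92/yr
Ground rent = $1,560.48/yr
City property tax = $3,462.24/yr
County property tax = $8,114.04/yr
Yearly total = $776.88 + $2,455.92 + $1,560.48 + $3,462.24 + $8,114.04 = $16,369.56
Monthly escrow = $16,369.56 ÷ 12 = $1,364.13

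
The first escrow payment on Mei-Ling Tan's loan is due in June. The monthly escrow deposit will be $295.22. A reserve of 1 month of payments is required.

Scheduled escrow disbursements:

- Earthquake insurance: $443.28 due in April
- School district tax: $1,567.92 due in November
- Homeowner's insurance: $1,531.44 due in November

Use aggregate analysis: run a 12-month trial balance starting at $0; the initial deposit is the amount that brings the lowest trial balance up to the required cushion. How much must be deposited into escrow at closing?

Cushion = 1 × $295.22 = $295.22
Trial balance (start $0, +$295.22 each month, − disbursements):
  Jun: +$295.22 → $295.22
  Jul: +$295.22 → $590.44
  Aug: +$295.22 → $885.66
  Sep: +$295.22 → $1,180.88
  Oct: +$295.22 → $1,476.10
  Nov: +$295.22 − $3,099.36 → -$1,328.04
  Dec: +$295.22 → -$1,032.82
  Jan: +$295.22 → -$737.60
  Feb: +$295.22 → -$442.38
  Mar: +$295.22 → -$147.16
  Apr: +$295.22 − $443.28 → -$295.22
  May: +$295.22 → $0.00
Lowest trial balance = -$1,328.04 (Nov)
Initial deposit = cushion − low point = $295.22 − (-$1,328.04) = $1,623.26

$1,623.26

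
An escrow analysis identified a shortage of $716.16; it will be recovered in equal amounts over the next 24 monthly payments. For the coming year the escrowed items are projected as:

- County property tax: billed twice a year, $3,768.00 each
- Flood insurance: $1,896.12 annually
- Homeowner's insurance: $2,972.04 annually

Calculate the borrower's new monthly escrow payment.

County property tax = $3,768.00 × 2 = $7,536.00 per year
Flood insurance = $1,896.12 per year
Homeowner's insurance = $2,972.04 per year
Yearly total = $7,536.00 + $1,896.12 + $2,972.04 = $12,404.16
Per month = $12,404.16 ÷ 12 = $1,033.68
Shortage spread = $716.16 / 24 = $29.84/mo
New monthly escrow = $1,033.68 + $29.84 = $1,063.52

$1,063.52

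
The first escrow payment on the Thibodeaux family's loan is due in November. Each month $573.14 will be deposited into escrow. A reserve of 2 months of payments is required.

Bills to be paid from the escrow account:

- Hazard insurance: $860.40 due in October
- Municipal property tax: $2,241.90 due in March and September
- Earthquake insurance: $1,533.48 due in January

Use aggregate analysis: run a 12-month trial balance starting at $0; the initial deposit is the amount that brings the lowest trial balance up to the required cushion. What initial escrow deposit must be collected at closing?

Cushion = 2 × $573.14 = $1,146.28
Trial balance (start $0, +$573.14 each month, − disbursements):
  Nov: +$573.14 → $573.14
  Dec: +$573.14 → $1,146.28
  Jan: +$573.14 − $1,533.48 → $185.94
  Feb: +$573.14 → $759.08
  Mar: +$573.14 − $2,241.90 → -$909.68
  Apr: +$573.14 → -$336.54
  May: +$573.14 → $236.60
  Jun: +$573.14 → $809.74
  Jul: +$573.14 → $1,382.88
  Aug: +$573.14 → $1,956.02
  Sep: +$573.14 − $2,241.90 → $287.26
  Oct: +$573.14 − $860.40 → $0.00
Lowest trial balance = -$909.68 (Mar)
Initial deposit = cushion − low point = $1,146.28 − (-$909.68) = $2,055.96

$2,055.96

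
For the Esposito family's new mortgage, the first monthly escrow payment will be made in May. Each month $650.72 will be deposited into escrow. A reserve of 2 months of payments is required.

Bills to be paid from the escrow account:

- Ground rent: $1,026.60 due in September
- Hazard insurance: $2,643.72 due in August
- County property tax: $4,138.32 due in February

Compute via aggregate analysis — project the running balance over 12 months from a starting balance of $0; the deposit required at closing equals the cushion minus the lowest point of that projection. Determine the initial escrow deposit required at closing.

Cushion = 2 × $650.72 = $1,301.44
Trial balance (start $0, +$650.72 each month, − disbursements):
  May: +$650.72 → $650.72
  Jun: +$650.72 → $1,301.44
  Jul: +$650.72 → $1,952.16
  Aug: +$650.72 − $2,643.72 → -$40.84
  Sep: +$650.72 − $1,026.60 → -$416.72
  Oct: +$650.72 → $234.00
  Nov: +$650.72 → $884.72
  Dec: +$650.72 → $1,535.44
  Jan: +$650.72 → $2,186.16
  Feb: +$650.72 − $4,138.32 → -$1,301.44
  Mar: +$650.72 → -$650.72
  Apr: +$650.72 → $0.00
Lowest trial balance = -$1,301.44 (Feb)
Initial deposit = cushion − low point = $1,301.44 − (-$1,301.44) = $2,602.88

$2,602.88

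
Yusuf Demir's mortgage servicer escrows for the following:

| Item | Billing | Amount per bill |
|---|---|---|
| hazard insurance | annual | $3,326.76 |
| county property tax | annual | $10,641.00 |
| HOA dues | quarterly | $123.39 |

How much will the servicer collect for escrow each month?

Hazard insurance = $3,326.76 annually
County property tax = $10,641.00 annually
HOA dues = $123.39 × 4 = $493.56 annually
Annual escrow total = $14,461.32
Base monthly escrow = $14,461.32 / 12 = $1,205.11

$1,205.11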